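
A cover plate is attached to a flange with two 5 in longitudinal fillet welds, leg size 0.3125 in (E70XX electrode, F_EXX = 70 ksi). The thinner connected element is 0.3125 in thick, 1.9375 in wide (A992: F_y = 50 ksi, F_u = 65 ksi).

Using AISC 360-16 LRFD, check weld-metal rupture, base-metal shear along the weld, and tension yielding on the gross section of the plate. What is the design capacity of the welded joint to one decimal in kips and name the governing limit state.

Weld metal: throat = 0.707×0.3125 = 0.22094 in, L = 2×5 = 10 in. φR_n = 0.75 × 0.6 × 70 × 0.22094 × 10 = 69.6 kips.
Base metal shear (0.3125 in plate): yield φR_n = 1.0×0.6×50×0.3125×10 = 93.8 kips; rupture φR_n = 0.75×0.6×65×0.3125×10 = 91.4 kips; take 91.4 kips (rupture).
Tension yield (gross): A_g = 1.9375×0.3125 = 0.60547 in². φR_n = 0.90 × 50 × 0.60547 = 27.2 kips.
Governing: min(69.6, 91.4, 27.2) = 27.2 kips → gross-section yield.

27.2 kips (gross-section yield governs)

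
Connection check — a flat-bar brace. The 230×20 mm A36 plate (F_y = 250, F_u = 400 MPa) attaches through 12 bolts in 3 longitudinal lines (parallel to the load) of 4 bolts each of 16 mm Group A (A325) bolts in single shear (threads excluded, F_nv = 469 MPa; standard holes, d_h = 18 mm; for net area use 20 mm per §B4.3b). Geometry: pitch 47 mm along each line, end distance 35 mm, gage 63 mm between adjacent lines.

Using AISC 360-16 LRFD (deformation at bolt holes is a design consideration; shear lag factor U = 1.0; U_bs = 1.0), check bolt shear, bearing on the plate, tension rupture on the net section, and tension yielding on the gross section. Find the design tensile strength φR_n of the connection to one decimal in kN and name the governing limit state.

848.7 kN (bolt shear governs)

Bolt shear: A_b = π(16)²/4 = 201.06 mm². φR_n = 0.75 × 469 × 201.06 × 12 × 1 = 848.7 kN.
Bearing (20 mm plate, F_u = 400 MPa): end bolts L_c = 35 − 18/2 = 26, R_n = min(1.2×26×20×400, 2.4×16×20×400) = 249.6 kN/bolt; interior L_c = 47 − 18 = 29, R_n = 278.4 kN/bolt. φR_n = 0.75 × (3×249.6 + 9×278.4) = 2440.8 kN.
Tension rupture (net): A_n = (230 − 3×20)×20 = 3400 mm² (U = 1.0, A_e = A_n). φR_n = 0.75 × 400 × 3400 = 1020.0 kN.
Tension yield (gross): A_g = 230×20 = 4600 mm². φR_n = 0.90 × 250 × 4600 = 1035.0 kN.
Governing: min(848.7, 2440.8, 1020.0, 1035.0) = 848.7 kN → bolt shear.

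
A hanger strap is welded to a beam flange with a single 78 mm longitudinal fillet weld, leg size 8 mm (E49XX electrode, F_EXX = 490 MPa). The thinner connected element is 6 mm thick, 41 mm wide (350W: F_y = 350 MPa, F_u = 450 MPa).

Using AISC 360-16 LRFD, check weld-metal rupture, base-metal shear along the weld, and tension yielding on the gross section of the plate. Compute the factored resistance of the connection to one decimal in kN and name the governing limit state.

Weld metal: throat = 0.707×8 = 5.656 mm, L = 78 mm. φR_n = 0.75 × 0.6 × 490 × 5.656 × 78 = 97.3 kN.
Base metal shear (6 mm plate): yield φR_n = 1.0×0.6×350×6×78 = 98.3 kN; rupture φR_n = 0.75×0.6×450×6×78 = 94.8 kN; take 94.8 kN (rupture).
Tension yield (gross): A_g = 41×6 = 246 mm². φR_n = 0.90 × 350 × 246 = 77.5 kN.
Governing: min(97.3, 94.8, 77.5) = 77.5 kN → gross-section yield.

77.5 kN (gross-section yield governs)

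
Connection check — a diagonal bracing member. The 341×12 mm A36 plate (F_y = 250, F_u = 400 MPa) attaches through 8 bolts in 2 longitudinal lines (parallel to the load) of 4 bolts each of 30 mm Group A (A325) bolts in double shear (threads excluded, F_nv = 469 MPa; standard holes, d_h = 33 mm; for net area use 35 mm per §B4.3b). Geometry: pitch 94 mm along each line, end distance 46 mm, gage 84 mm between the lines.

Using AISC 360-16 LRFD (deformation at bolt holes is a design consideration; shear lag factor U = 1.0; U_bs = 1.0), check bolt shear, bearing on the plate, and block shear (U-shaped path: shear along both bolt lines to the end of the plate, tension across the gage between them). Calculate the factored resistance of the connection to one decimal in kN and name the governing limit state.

Bolt shear: A_b = π(30)²/4 = 706.86 mm². φR_n = 0.75 × 469 × 706.86 × 8 × 2 = 3978.2 kN.
Bearing (12 mm plate, F_u = 400 MPa): end bolts L_c = 46 − 33/2 = 29.5, R_n = min(1.2×29.5×12×400, 2.4×30×12×400) = 169.92 kN/bolt; interior L_c = 94 − 33 = 61, R_n = 345.6 kN/bolt. φR_n = 0.75 × (2×169.92 + 6×345.6) = 1810.1 kN.
Block shear: shear path 2×[46+3×94] = 2×328 mm, A_gv = 7872, A_nv = 2×(328 − 3.5×35)×12 = 4932 mm²; tension across gage: (84 − 1×35)×12 = 588 mm². R_n = min(0.6×400×4932, 0.6×250×7872) + 1.0×400×588 = min(1183.7, 1180.8) + 235.2 = 1416 kN. φR_n = 0.75 × 1416 = 1062.0 kN.
Governing: min(3978.2, 1810.1, 1062.0) = 1062.0 kN → block shear.

1062.0 kN (block shear governs)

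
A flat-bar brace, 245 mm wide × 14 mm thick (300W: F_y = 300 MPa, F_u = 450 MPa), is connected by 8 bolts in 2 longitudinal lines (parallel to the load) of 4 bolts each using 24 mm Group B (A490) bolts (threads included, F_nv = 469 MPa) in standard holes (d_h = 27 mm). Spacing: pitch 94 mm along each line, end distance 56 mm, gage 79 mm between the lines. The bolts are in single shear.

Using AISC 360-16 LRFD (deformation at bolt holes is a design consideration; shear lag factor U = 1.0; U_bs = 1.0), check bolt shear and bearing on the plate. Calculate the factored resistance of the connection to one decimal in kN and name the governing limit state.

1273.0 kN (bolt shear governs)

Bolt shear: A_b = π(24)²/4 = 452.39 mm². φR_n = 0.75 × 469 × 452.39 × 8 × 1 = 1273.0 kN.
Bearing (14 mm plate, F_u = 450 MPa): end bolts L_c = 56 − 27/2 = 42.5, R_n = min(1.2×42.5×14×450, 2.4×24×14×450) = 321.3 kN/bolt; interior L_c = 94 − 27 = 67, R_n = 362.88 kN/bolt. φR_n = 0.75 × (2×321.3 + 6×362.88) = 2114.9 kN.
Governing: min(1273.0, 2114.9) = 1273.0 kN → bolt shear.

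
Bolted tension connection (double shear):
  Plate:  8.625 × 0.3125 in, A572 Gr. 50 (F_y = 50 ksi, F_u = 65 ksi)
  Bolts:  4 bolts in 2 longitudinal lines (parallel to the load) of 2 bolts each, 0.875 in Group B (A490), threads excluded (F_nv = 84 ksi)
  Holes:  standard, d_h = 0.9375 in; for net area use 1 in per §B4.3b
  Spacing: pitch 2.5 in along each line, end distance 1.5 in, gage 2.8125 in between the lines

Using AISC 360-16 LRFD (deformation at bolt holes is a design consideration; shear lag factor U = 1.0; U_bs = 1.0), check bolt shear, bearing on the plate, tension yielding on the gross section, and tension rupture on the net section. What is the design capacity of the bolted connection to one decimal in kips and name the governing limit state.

94.8 kips (bearing governs)

Bolt shear: A_b = π(0.875)²/4 = 0.60132 in². φR_n = 0.75 × 84 × 0.60132 × 4 × 2 = 303.1 kips.
Bearing (0.3125 in plate, F_u = 65 ksi): end bolts L_c = 1.5 − 0.9375/2 = 1.03125, R_n = min(1.2×1.03125×0.3125×65, 2.4×0.875×0.3125×65) = 25.137 kips/bolt; interior L_c = 2.5 − 0.9375 = 1.5625, R_n = 38.086 kips/bolt. φR_n = 0.75 × (2×25.137 + 2×38.086) = 94.8 kips.
Tension yield (gross): A_g = 8.625×0.3125 = 2.6953 in². φR_n = 0.90 × 50 × 2.6953 = 121.3 kips.
Tension rupture (net): A_n = (8.625 − 2×1)×0.3125 = 2.0703 in² (U = 1.0, A_e = A_n). φR_n = 0.75 × 65 × 2.0703 = 100.9 kips.
Governing: min(303.1, 94.8, 121.3, 100.9) = 94.8 kips → bearing.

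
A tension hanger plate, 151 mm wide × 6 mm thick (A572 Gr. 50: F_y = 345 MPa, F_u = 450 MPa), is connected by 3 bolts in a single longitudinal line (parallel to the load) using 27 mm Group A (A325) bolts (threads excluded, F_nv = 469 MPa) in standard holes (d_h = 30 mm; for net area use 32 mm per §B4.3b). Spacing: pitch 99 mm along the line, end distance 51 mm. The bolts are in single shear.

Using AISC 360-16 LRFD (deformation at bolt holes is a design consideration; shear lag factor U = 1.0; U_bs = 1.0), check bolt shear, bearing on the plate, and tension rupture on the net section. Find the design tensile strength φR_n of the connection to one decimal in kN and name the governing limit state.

241.0 kN (net-section rupture governs)

Bolt shear: A_b = π(27)²/4 = 572.56 mm². φR_n = 0.75 × 469 × 572.56 × 3 × 1 = 604.2 kN.
Bearing (6 mm plate, F_u = 450 MPa): end bolts L_c = 51 − 30/2 = 36, R_n = min(1.2×36×6×450, 2.4×27×6×450) = 116.64 kN/bolt; interior L_c = 99 − 30 = 69, R_n = 174.96 kN/bolt. φR_n = 0.75 × (1×116.64 + 2×174.96) = 349.9 kN.
Tension rupture (net): A_n = (151 − 1×32)×6 = 714 mm² (U = 1.0, A_e = A_n). φR_n = 0.75 × 450 × 714 = 241.0 kN.
Governing: min(604.2, 349.9, 241.0) = 241.0 kN → net-section rupture.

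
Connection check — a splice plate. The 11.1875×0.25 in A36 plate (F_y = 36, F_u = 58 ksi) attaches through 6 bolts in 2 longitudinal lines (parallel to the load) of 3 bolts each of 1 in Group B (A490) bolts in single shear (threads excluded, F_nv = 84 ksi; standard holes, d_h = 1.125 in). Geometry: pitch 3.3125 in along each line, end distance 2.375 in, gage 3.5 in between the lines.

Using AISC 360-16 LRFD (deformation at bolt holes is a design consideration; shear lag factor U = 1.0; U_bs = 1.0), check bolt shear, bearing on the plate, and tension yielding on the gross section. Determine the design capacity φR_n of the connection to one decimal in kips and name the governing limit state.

90.6 kips (gross-section yield governs)

Bolt shear: A_b = π(1)²/4 = 0.7854 in². φR_n = 0.75 × 84 × 0.7854 × 6 × 1 = 296.9 kips.
Bearing (0.25 in plate, F_u = 58 ksi): end bolts L_c = 2.375 − 1.125/2 = 1.8125, R_n = min(1.2×1.8125×0.25×58, 2.4×1×0.25×58) = 31.538 kips/bolt; interior L_c = 3.3125 − 1.125 = 2.1875, R_n = 34.8 kips/bolt. φR_n = 0.75 × (2×31.538 + 4×34.8) = 151.7 kips.
Tension yield (gross): A_g = 11.1875×0.25 = 2.7969 in². φR_n = 0.90 × 36 × 2.7969 = 90.6 kips.
Governing: min(296.9, 151.7, 90.6) = 90.6 kips → gross-section yield.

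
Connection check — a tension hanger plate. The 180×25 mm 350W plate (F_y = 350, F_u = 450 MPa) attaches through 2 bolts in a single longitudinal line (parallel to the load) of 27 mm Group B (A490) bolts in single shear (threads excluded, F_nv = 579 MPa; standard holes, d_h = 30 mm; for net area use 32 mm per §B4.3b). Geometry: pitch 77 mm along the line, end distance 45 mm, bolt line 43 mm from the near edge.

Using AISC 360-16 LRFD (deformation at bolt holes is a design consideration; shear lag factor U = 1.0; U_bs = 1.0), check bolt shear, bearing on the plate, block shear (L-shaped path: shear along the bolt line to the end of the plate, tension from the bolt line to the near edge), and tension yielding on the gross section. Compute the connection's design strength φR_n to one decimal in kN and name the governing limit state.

Bolt shear: A_b = π(27)²/4 = 572.56 mm². φR_n = 0.75 × 579 × 572.56 × 2 × 1 = 497.3 kN.
Bearing (25 mm plate, F_u = 450 MPa): end bolts L_c = 45 − 30/2 = 30, R_n = min(1.2×30×25×450, 2.4×27×25×450) = 405 kN/bolt; interior L_c = 77 − 30 = 47, R_n = 634.5 kN/bolt. φR_n = 0.75 × (1×405 + 1×634.5) = 779.6 kN.
Block shear: shear path 1×[45+1×77] = 1×122 mm, A_gv = 3050, A_nv = 1×(122 − 1.5×32)×25 = 1850 mm²; tension to near edge: (43 − 0.5×32)×25 = 675 mm². R_n = min(0.6×450×1850, 0.6×350×3050) + 1.0×450×675 = min(499.5, 640.5) + 303.75 = 803.25 kN. φR_n = 0.75 × 803.25 = 602.4 kN.
Tension yield (gross): A_g = 180×25 = 4500 mm². φR_n = 0.90 × 350 × 4500 = 1417.5 kN.
Governing: min(497.3, 779.6, 602.4, 1417.5) = 497.3 kN → bolt shear.

497.3 kN (bolt shear governs)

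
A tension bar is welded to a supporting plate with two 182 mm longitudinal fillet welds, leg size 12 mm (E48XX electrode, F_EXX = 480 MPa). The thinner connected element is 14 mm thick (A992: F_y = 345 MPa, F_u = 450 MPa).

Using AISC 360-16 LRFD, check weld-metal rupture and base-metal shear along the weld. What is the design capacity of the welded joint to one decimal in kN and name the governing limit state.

Weld metal: throat = 0.707×12 = 8.484 mm, L = 2×182 = 364 mm. φR_n = 0.75 × 0.6 × 480 × 8.484 × 364 = 667.0 kN.
Base metal shear (14 mm plate): yield φR_n = 1.0×0.6×345×14×364 = 1054.9 kN; rupture φR_n = 0.75×0.6×450×14×364 = 1031.9 kN; take 1031.9 kN (rupture).
Governing: min(667.0, 1031.9) = 667.0 kN → weld metal.

667.0 kN (weld metal governs)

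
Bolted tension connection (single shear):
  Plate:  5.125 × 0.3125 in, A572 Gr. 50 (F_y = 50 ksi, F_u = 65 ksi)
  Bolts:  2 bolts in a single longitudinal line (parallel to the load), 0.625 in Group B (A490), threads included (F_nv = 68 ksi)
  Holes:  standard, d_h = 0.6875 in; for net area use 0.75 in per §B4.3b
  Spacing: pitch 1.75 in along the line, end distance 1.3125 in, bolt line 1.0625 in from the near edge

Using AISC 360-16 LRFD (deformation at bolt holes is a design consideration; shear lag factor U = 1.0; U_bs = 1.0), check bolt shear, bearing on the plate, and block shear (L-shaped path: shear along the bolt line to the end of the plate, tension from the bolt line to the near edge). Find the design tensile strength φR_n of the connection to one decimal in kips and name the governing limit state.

28.2 kips (block shear governs)

Bolt shear: A_b = π(0.625)²/4 = 0.3068 in². φR_n = 0.75 × 68 × 0.3068 × 2 × 1 = 31.3 kips.
Bearing (0.3125 in plate, F_u = 65 ksi): end bolts L_c = 1.3125 − 0.6875/2 = 0.96875, R_n = min(1.2×0.96875×0.3125×65, 2.4×0.625×0.3125×65) = 23.613 kips/bolt; interior L_c = 1.75 − 0.6875 = 1.0625, R_n = 25.898 kips/bolt. φR_n = 0.75 × (1×23.613 + 1×25.898) = 37.1 kips.
Block shear: shear path 1×[1.3125+1×1.75] = 1×3.0625 in, A_gv = 0.95703, A_nv = 1×(3.0625 − 1.5×0.75)×0.3125 = 0.60547 in²; tension to near edge: (1.0625 − 0.5×0.75)×0.3125 = 0.21484 in². R_n = min(0.6×65×0.60547, 0.6×50×0.95703) + 1.0×65×0.21484 = min(23.613, 28.711) + 13.965 = 37.578 kips. φR_n = 0.75 × 37.578 = 28.2 kips.
Governing: min(31.3, 37.1, 28.2) = 28.2 kips → block shear.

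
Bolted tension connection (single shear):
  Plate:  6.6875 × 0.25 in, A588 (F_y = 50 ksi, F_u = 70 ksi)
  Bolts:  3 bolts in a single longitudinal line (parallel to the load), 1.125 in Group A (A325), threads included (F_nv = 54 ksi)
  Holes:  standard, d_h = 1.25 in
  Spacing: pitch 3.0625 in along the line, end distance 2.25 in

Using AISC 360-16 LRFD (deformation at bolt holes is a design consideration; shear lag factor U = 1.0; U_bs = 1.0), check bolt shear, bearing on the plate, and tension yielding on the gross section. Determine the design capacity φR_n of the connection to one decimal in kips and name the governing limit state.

75.2 kips (gross-section yield governs)

Bolt shear: A_b = π(1.125)²/4 = 0.99402 in². φR_n = 0.75 × 54 × 0.99402 × 3 × 1 = 120.8 kips.
Bearing (0.25 in plate, F_u = 70 ksi): end bolts L_c = 2.25 − 1.25/2 = 1.625, R_n = min(1.2×1.625×0.25×70, 2.4×1.125×0.25×70) = 34.125 kips/bolt; interior L_c = 3.0625 − 1.25 = 1.8125, R_n = 38.063 kips/bolt. φR_n = 0.75 × (1×34.125 + 2×38.063) = 82.7 kips.
Tension yield (gross): A_g = 6.6875×0.25 = 1.6719 in². φR_n = 0.90 × 50 × 1.6719 = 75.2 kips.
Governing: min(120.8, 82.7, 75.2) = 75.2 kips → gross-section yield.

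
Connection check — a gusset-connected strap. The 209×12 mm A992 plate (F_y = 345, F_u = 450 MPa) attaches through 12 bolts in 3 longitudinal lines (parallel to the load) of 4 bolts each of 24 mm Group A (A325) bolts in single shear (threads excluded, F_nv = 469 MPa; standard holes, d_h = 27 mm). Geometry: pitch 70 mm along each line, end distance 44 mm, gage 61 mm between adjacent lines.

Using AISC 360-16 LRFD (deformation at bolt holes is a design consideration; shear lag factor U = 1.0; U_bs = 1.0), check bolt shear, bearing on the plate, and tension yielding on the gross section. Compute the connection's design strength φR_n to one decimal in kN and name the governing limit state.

Bolt shear: A_b = π(24)²/4 = 452.39 mm². φR_n = 0.75 × 469 × 452.39 × 12 × 1 = 1909.5 kN.
Bearing (12 mm plate, F_u = 450 MPa): end bolts L_c = 44 − 27/2 = 30.5, R_n = min(1.2×30.5×12×450, 2.4×24×12×450) = 197.64 kN/bolt; interior L_c = 70 − 27 = 43, R_n = 278.64 kN/bolt. φR_n = 0.75 × (3×197.64 + 9×278.64) = 2325.5 kN.
Tension yield (gross): A_g = 209×12 = 2508 mm². φR_n = 0.90 × 345 × 2508 = 778.7 kN.
Governing: min(1909.5, 2325.5, 778.7) = 778.7 kN → gross-section yield.

778.7 kN (gross-section yield governs)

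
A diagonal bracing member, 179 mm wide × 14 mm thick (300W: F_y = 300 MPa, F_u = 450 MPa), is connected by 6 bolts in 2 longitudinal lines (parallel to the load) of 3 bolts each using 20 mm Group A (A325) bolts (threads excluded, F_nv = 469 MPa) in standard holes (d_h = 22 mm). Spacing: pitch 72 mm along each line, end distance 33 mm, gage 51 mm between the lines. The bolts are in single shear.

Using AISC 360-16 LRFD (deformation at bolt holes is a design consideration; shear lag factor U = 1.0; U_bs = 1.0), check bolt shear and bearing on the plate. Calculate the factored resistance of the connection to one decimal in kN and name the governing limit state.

Bolt shear: A_b = π(20)²/4 = 314.16 mm². φR_n = 0.75 × 469 × 314.16 × 6 × 1 = 663.0 kN.
Bearing (14 mm plate, F_u = 450 MPa): end bolts L_c = 33 − 22/2 = 22, R_n = min(1.2×22×14×450, 2.4×20×14×450) = 166.32 kN/bolt; interior L_c = 72 − 22 = 50, R_n = 302.4 kN/bolt. φR_n = 0.75 × (2×166.32 + 4×302.4) = 1156.7 kN.
Governing: min(663.0, 1156.7) = 663.0 kN → bolt shear.

663.0 kN (bolt shear governs)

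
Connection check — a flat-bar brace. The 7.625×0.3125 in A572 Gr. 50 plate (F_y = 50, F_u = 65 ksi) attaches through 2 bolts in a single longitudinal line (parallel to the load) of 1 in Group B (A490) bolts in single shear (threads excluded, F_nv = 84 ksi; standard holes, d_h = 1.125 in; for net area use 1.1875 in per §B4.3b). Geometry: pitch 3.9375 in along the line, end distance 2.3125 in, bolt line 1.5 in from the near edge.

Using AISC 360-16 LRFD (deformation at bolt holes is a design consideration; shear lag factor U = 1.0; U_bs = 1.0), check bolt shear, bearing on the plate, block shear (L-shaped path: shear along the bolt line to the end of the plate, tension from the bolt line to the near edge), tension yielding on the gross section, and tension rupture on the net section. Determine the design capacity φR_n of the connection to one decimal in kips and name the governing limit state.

54.7 kips (block shear governs)

Bolt shear: A_b = π(1)²/4 = 0.7854 in². φR_n = 0.75 × 84 × 0.7854 × 2 × 1 = 99.0 kips.
Bearing (0.3125 in plate, F_u = 65 ksi): end bolts L_c = 2.3125 − 1.125/2 = 1.75, R_n = min(1.2×1.75×0.3125×65, 2.4×1×0.3125×65) = 42.656 kips/bolt; interior L_c = 3.9375 − 1.125 = 2.8125, R_n = 48.75 kips/bolt. φR_n = 0.75 × (1×42.656 + 1×48.75) = 68.6 kips.
Block shear: shear path 1×[2.3125+1×3.9375] = 1×6.25 in, A_gv = 1.9531, A_nv = 1×(6.25 − 1.5×1.1875)×0.3125 = 1.3965 in²; tension to near edge: (1.5 − 0.5×1.1875)×0.3125 = 0.2832 in². R_n = min(0.6×65×1.3965, 0.6×50×1.9531) + 1.0×65×0.2832 = min(54.464, 58.593) + 18.408 = 72.872 kips. φR_n = 0.75 × 72.872 = 54.7 kips.
Tension yield (gross): A_g = 7.625×0.3125 = 2.3828 in². φR_n = 0.90 × 50 × 2.3828 = 107.2 kips.
Tension rupture (net): A_n = (7.625 − 1×1.1875)×0.3125 = 2.0117 in² (U = 1.0, A_e = A_n). φR_n = 0.75 × 65 × 2.0117 = 98.1 kips.
Governing: min(99.0, 68.6, 54.7, 107.2, 98.1) = 54.7 kips → block shear.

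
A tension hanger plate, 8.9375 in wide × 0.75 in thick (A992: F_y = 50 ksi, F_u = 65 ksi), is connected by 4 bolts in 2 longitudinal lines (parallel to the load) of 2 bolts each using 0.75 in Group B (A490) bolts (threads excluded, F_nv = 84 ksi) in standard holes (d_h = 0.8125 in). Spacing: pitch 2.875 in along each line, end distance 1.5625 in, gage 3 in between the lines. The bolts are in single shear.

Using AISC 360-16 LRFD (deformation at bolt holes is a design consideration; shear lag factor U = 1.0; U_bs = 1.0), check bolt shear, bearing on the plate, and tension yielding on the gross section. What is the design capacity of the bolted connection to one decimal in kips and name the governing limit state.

Bolt shear: A_b = π(0.75)²/4 = 0.44179 in². φR_n = 0.75 × 84 × 0.44179 × 4 × 1 = 111.3 kips.
Bearing (0.75 in plate, F_u = 65 ksi): end bolts L_c = 1.5625 − 0.8125/2 = 1.15625, R_n = min(1.2×1.15625×0.75×65, 2.4×0.75×0.75×65) = 67.641 kips/bolt; interior L_c = 2.875 − 0.8125 = 2.0625, R_n = 87.75 kips/bolt. φR_n = 0.75 × (2×67.641 + 2×87.75) = 233.1 kips.
Tension yield (gross): A_g = 8.9375×0.75 = 6.7031 in². φR_n = 0.90 × 50 × 6.7031 = 301.6 kips.
Governing: min(111.3, 233.1, 301.6) = 111.3 kips → bolt shear.

111.3 kips (bolt shear governs)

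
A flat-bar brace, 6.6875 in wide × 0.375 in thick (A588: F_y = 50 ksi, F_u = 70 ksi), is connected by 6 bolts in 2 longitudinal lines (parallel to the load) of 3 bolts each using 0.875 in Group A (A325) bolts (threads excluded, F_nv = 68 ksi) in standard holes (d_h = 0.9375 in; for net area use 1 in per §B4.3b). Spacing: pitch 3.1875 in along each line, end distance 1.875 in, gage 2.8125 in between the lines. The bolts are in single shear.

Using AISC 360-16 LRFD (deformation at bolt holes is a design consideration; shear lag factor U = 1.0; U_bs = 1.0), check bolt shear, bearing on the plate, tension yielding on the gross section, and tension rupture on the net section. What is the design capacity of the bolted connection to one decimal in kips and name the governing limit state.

92.3 kips (net-section rupture governs)

Bolt shear: A_b = π(0.875)²/4 = 0.60132 in². φR_n = 0.75 × 68 × 0.60132 × 6 × 1 = 184.0 kips.
Bearing (0.375 in plate, F_u = 70 ksi): end bolts L_c = 1.875 − 0.9375/2 = 1.40625, R_n = min(1.2×1.40625×0.375×70, 2.4×0.875×0.375×70) = 44.297 kips/bolt; interior L_c = 3.1875 − 0.9375 = 2.25, R_n = 55.125 kips/bolt. φR_n = 0.75 × (2×44.297 + 4×55.125) = 231.8 kips.
Tension yield (gross): A_g = 6.6875×0.375 = 2.5078 in². φR_n = 0.90 × 50 × 2.5078 = 112.9 kips.
Tension rupture (net): A_n = (6.6875 − 2×1)×0.375 = 1.7578 in² (U = 1.0, A_e = A_n). φR_n = 0.75 × 70 × 1.7578 = 92.3 kips.
Governing: min(184.0, 231.8, 112.9, 92.3) = 92.3 kips → net-section rupture.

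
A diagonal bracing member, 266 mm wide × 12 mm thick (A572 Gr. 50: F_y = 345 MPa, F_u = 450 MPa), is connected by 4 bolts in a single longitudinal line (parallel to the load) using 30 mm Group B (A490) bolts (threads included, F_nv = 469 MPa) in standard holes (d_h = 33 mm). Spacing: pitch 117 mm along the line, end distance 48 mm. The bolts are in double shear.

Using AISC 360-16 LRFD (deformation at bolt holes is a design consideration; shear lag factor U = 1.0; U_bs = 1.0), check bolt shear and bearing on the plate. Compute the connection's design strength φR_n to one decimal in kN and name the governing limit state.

Bolt shear: A_b = π(30)²/4 = 706.86 mm². φR_n = 0.75 × 469 × 706.86 × 4 × 2 = 1989.1 kN.
Bearing (12 mm plate, F_u = 450 MPa): end bolts L_c = 48 − 33/2 = 31.5, R_n = min(1.2×31.5×12×450, 2.4×30×12×450) = 204.12 kN/bolt; interior L_c = 117 − 33 = 84, R_n = 388.8 kN/bolt. φR_n = 0.75 × (1×204.12 + 3×388.8) = 1027.9 kN.
Governing: min(1989.1, 1027.9) = 1027.9 kN → bearing.

1027.9 kN (bearing governs)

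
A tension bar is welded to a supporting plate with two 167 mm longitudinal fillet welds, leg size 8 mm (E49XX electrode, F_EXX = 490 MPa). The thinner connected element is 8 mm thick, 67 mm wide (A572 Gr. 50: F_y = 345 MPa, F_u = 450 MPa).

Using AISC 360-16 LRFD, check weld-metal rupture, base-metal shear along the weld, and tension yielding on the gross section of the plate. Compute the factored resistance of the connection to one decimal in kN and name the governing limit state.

166.4 kN (gross-section yield governs)

Weld metal: throat = 0.707×8 = 5.656 mm, L = 2×167 = 334 mm. φR_n = 0.75 × 0.6 × 490 × 5.656 × 334 = 416.5 kN.
Base metal shear (8 mm plate): yield φR_n = 1.0×0.6×345×8×334 = 553.1 kN; rupture φR_n = 0.75×0.6×450×8×334 = 541.1 kN; take 541.1 kN (rupture).
Tension yield (gross): A_g = 67×8 = 536 mm². φR_n = 0.90 × 345 × 536 = 166.4 kN.
Governing: min(416.5, 541.1, 166.4) = 166.4 kN → gross-section yield.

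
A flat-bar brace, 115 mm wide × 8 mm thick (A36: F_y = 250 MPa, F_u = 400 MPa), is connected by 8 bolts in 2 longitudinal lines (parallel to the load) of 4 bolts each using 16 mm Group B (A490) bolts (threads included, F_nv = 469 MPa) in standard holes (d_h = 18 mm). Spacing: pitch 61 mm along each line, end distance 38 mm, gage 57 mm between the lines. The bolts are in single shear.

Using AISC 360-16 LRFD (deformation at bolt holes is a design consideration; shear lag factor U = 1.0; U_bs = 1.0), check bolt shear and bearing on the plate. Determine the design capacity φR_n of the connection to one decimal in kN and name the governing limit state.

565.8 kN (bolt shear governs)

Bolt shear: A_b = π(16)²/4 = 201.06 mm². φR_n = 0.75 × 469 × 201.06 × 8 × 1 = 565.8 kN.
Bearing (8 mm plate, F_u = 400 MPa): end bolts L_c = 38 − 18/2 = 29, R_n = min(1.2×29×8×400, 2.4×16×8×400) = 111.36 kN/bolt; interior L_c = 61 − 18 = 43, R_n = 122.88 kN/bolt. φR_n = 0.75 × (2×111.36 + 6×122.88) = 720.0 kN.
Governing: min(565.8, 720.0) = 565.8 kN → bolt shear.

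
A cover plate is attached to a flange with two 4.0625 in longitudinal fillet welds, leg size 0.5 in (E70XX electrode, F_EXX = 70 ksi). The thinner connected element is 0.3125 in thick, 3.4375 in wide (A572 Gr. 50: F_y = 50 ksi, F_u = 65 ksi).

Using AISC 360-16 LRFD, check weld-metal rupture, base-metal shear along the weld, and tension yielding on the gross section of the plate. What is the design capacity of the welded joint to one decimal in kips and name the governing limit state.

48.3 kips (gross-section yield governs)

Weld metal: throat = 0.707×0.5 = 0.3535 in, L = 2×4.0625 = 8.125 in. φR_n = 0.75 × 0.6 × 70 × 0.3535 × 8.125 = 90.5 kips.
Base metal shear (0.3125 in plate): yield φR_n = 1.0×0.6×50×0.3125×8.125 = 76.2 kips; rupture φR_n = 0.75×0.6×65×0.3125×8.125 = 74.3 kips; take 74.3 kips (rupture).
Tension yield (gross): A_g = 3.4375×0.3125 = 1.0742 in². φR_n = 0.90 × 50 × 1.0742 = 48.3 kips.
Governing: min(90.5, 74.3, 48.3) = 48.3 kips → gross-section yield.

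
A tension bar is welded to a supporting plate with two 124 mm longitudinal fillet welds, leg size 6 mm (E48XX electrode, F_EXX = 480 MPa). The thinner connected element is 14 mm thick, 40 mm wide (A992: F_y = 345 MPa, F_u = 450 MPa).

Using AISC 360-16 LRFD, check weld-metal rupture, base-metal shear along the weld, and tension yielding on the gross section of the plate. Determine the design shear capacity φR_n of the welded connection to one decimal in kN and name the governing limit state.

Weld metal: throat = 0.707×6 = 4.242 mm, L = 2×124 = 248 mm. φR_n = 0.75 × 0.6 × 480 × 4.242 × 248 = 227.2 kN.
Base metal shear (14 mm plate): yield φR_n = 1.0×0.6×345×14×248 = 718.7 kN; rupture φR_n = 0.75×0.6×450×14×248 = 703.1 kN; take 703.1 kN (rupture).
Tension yield (gross): A_g = 40×14 = 560 mm². φR_n = 0.90 × 345 × 560 = 173.9 kN.
Governing: min(227.2, 703.1, 173.9) = 173.9 kN → gross-section yield.

173.9 kN (gross-section yield governs)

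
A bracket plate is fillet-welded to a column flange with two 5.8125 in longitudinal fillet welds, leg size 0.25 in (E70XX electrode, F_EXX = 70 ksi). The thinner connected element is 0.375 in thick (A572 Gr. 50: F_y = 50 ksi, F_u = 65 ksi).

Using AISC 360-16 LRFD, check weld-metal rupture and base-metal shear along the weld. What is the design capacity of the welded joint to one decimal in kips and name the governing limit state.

Weld metal: throat = 0.707×0.25 = 0.17675 in, L = 2×5.8125 = 11.625 in. φR_n = 0.75 × 0.6 × 70 × 0.17675 × 11.625 = 64.7 kips.
Base metal shear (0.375 in plate): yield φR_n = 1.0×0.6×50×0.375×11.625 = 130.8 kips; rupture φR_n = 0.75×0.6×65×0.375×11.625 = 127.5 kips; take 127.5 kips (rupture).
Governing: min(64.7, 127.5) = 64.7 kips → weld metal.

64.7 kips (weld metal governs)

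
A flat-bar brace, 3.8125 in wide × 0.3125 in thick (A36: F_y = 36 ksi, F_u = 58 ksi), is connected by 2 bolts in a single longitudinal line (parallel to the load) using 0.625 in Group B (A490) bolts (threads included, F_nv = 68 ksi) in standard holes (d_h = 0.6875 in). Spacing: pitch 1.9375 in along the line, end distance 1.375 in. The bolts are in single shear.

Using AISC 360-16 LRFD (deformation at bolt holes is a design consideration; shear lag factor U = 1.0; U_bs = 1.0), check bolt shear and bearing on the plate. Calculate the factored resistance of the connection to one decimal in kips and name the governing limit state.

31.3 kips (bolt shear governs)

Bolt shear: A_b = π(0.625)²/4 = 0.3068 in². φR_n = 0.75 × 68 × 0.3068 × 2 × 1 = 31.3 kips.
Bearing (0.3125 in plate, F_u = 58 ksi): end bolts L_c = 1.375 − 0.6875/2 = 1.03125, R_n = min(1.2×1.03125×0.3125×58, 2.4×0.625×0.3125×58) = 22.43 kips/bolt; interior L_c = 1.9375 − 0.6875 = 1.25, R_n = 27.188 kips/bolt. φR_n = 0.75 × (1×22.43 + 1×27.188) = 37.2 kips.
Governing: min(31.3, 37.2) = 31.3 kips → bolt shear.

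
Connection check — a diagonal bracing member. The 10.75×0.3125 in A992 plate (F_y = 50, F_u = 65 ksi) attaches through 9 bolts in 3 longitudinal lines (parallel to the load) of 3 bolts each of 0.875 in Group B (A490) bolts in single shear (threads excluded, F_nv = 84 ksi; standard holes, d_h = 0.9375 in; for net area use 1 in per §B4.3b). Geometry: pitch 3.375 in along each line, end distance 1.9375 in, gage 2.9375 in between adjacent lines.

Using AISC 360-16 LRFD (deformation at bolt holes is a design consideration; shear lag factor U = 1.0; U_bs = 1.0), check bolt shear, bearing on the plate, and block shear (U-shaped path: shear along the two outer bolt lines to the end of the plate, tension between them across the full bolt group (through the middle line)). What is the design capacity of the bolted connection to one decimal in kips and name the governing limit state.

172.1 kips (block shear governs)

Bolt shear: A_b = π(0.875)²/4 = 0.60132 in². φR_n = 0.75 × 84 × 0.60132 × 9 × 1 = 340.9 kips.
Bearing (0.3125 in plate, F_u = 65 ksi): end bolts L_c = 1.9375 − 0.9375/2 = 1.46875, R_n = min(1.2×1.46875×0.3125×65, 2.4×0.875×0.3125×65) = 35.801 kips/bolt; interior L_c = 3.375 − 0.9375 = 2.4375, R_n = 42.656 kips/bolt. φR_n = 0.75 × (3×35.801 + 6×42.656) = 272.5 kips.
Block shear: shear path 2×[1.9375+2×3.375] = 2×8.6875 in, A_gv = 5.4297, A_nv = 2×(8.6875 − 2.5×1)×0.3125 = 3.8672 in²; tension across gage: (5.875 − 2×1)×0.3125 = 1.2109 in². R_n = min(0.6×65×3.8672, 0.6×50×5.4297) + 1.0×65×1.2109 = min(150.82, 162.89) + 78.709 = 229.53 kips. φR_n = 0.75 × 229.53 = 172.1 kips.
Governing: min(340.9, 272.5, 172.1) = 172.1 kips → block shear.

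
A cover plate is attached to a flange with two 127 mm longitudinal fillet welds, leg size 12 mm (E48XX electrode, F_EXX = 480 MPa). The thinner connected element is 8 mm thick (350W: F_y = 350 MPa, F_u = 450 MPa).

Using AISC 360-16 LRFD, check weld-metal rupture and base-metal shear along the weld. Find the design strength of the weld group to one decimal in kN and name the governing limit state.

Weld metal: throat = 0.707×12 = 8.484 mm, L = 2×127 = 254 mm. φR_n = 0.75 × 0.6 × 480 × 8.484 × 254 = 465.5 kN.
Base metal shear (8 mm plate): yield φR_n = 1.0×0.6×350×8×254 = 426.7 kN; rupture φR_n = 0.75×0.6×450×8×254 = 411.5 kN; take 411.5 kN (rupture).
Governing: min(465.5, 411.5) = 411.5 kN → base-metal shear.

411.5 kN (base-metal shear governs)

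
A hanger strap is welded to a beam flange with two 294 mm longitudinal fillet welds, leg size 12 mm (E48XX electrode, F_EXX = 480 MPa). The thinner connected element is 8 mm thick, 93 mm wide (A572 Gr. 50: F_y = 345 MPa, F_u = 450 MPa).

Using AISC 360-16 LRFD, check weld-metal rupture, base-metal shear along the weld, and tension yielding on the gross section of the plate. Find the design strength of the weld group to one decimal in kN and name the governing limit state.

231.0 kN (gross-section yield governs)

Weld metal: throat = 0.707×12 = 8.484 mm, L = 2×294 = 588 mm. φR_n = 0.75 × 0.6 × 480 × 8.484 × 588 = 1077.5 kN.
Base metal shear (8 mm plate): yield φR_n = 1.0×0.6×345×8×588 = 973.7 kN; rupture φR_n = 0.75×0.6×450×8×588 = 952.6 kN; take 952.6 kN (rupture).
Tension yield (gross): A_g = 93×8 = 744 mm². φR_n = 0.90 × 345 × 744 = 231.0 kN.
Governing: min(1077.5, 952.6, 231.0) = 231.0 kN → gross-section yield.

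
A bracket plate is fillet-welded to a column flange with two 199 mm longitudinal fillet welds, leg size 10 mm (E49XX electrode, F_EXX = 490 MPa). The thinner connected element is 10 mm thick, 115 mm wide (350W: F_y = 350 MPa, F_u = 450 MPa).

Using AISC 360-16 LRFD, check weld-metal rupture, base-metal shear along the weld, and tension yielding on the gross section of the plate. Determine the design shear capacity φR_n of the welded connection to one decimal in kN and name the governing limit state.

Weld metal: throat = 0.707×10 = 7.07 mm, L = 2×199 = 398 mm. φR_n = 0.75 × 0.6 × 490 × 7.07 × 398 = 620.5 kN.
Base metal shear (10 mm plate): yield φR_n = 1.0×0.6×350×10×398 = 835.8 kN; rupture φR_n = 0.75×0.6×450×10×398 = 806.0 kN; take 806.0 kN (rupture).
Tension yield (gross): A_g = 115×10 = 1150 mm². φR_n = 0.90 × 350 × 1150 = 362.3 kN.
Governing: min(620.5, 806.0, 362.3) = 362.3 kN → gross-section yield.

362.3 kN (gross-section yield governs)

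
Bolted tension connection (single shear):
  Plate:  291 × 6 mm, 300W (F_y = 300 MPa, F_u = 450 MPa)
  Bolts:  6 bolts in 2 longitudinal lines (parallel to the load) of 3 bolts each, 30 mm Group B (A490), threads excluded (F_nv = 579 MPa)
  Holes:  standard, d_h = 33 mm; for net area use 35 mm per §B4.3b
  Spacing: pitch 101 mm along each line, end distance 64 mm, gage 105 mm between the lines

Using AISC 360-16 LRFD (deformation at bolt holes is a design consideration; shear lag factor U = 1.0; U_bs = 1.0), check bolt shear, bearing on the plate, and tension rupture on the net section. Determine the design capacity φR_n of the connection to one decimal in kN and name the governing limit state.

Bolt shear: A_b = π(30)²/4 = 706.86 mm². φR_n = 0.75 × 579 × 706.86 × 6 × 1 = 1841.7 kN.
Bearing (6 mm plate, F_u = 450 MPa): end bolts L_c = 64 − 33/2 = 47.5, R_n = min(1.2×47.5×6×450, 2.4×30×6×450) = 153.9 kN/bolt; interior L_c = 101 − 33 = 68, R_n = 194.4 kN/bolt. φR_n = 0.75 × (2×153.9 + 4×194.4) = 814.1 kN.
Tension rupture (net): A_n = (291 − 2×35)×6 = 1326 mm² (U = 1.0, A_e = A_n). φR_n = 0.75 × 450 × 1326 = 447.5 kN.
Governing: min(1841.7, 814.1, 447.5) = 447.5 kN → net-section rupture.

447.5 kN (net-section rupture governs)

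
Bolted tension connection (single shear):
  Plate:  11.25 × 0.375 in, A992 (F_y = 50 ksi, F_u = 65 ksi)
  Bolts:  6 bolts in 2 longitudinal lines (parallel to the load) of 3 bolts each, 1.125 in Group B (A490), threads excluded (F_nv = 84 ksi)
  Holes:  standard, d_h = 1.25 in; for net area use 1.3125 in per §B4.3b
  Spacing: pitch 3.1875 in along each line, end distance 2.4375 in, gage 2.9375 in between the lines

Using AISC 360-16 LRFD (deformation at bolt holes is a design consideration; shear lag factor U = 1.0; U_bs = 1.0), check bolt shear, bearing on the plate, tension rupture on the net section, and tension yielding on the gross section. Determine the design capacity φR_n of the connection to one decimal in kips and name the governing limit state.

157.7 kips (net-section rupture governs)

Bolt shear: A_b = π(1.125)²/4 = 0.99402 in². φR_n = 0.75 × 84 × 0.99402 × 6 × 1 = 375.7 kips.
Bearing (0.375 in plate, F_u = 65 ksi): end bolts L_c = 2.4375 − 1.25/2 = 1.8125, R_n = min(1.2×1.8125×0.375×65, 2.4×1.125×0.375×65) = 53.016 kips/bolt; interior L_c = 3.1875 − 1.25 = 1.9375, R_n = 56.672 kips/bolt. φR_n = 0.75 × (2×53.016 + 4×56.672) = 249.5 kips.
Tension rupture (net): A_n = (11.25 − 2×1.3125)×0.375 = 3.2344 in² (U = 1.0, A_e = A_n). φR_n = 0.75 × 65 × 3.2344 = 157.7 kips.
Tension yield (gross): A_g = 11.25×0.375 = 4.2188 in². φR_n = 0.90 × 50 × 4.2188 = 189.8 kips.
Governing: min(375.7, 249.5, 157.7, 189.8) = 157.7 kips → net-section rupture.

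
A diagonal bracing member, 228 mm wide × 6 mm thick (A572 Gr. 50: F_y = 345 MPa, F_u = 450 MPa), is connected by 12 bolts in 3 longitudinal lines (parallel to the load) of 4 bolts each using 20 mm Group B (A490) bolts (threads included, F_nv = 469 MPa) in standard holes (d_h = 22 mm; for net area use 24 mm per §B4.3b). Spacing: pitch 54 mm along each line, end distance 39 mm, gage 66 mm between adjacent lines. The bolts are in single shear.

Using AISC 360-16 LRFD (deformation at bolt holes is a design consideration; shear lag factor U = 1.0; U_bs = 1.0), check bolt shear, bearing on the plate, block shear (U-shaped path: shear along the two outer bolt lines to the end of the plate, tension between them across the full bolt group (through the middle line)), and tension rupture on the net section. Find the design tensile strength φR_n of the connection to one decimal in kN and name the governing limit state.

315.9 kN (net-section rupture governs)

Bolt shear: A_b = π(20)²/4 = 314.16 mm². φR_n = 0.75 × 469 × 314.16 × 12 × 1 = 1326.1 kN.
Bearing (6 mm plate, F_u = 450 MPa): end bolts L_c = 39 − 22/2 = 28, R_n = min(1.2×28×6×450, 2.4×20×6×450) = 90.72 kN/bolt; interior L_c = 54 − 22 = 32, R_n = 103.68 kN/bolt. φR_n = 0.75 × (3×90.72 + 9×103.68) = 904.0 kN.
Block shear: shear path 2×[39+3×54] = 2×201 mm, A_gv = 2412, A_nv = 2×(201 − 3.5×24)×6 = 1404 mm²; tension across gage: (132 − 2×24)×6 = 504 mm². R_n = min(0.6×450×1404, 0.6×345×2412) + 1.0×450×504 = min(379.08, 499.28) + 226.8 = 605.88 kN. φR_n = 0.75 × 605.88 = 454.4 kN.
Tension rupture (net): A_n = (228 − 3×24)×6 = 936 mm² (U = 1.0, A_e = A_n). φR_n = 0.75 × 450 × 936 = 315.9 kN.
Governing: min(1326.1, 904.0, 454.4, 315.9) = 315.9 kN → net-section rupture.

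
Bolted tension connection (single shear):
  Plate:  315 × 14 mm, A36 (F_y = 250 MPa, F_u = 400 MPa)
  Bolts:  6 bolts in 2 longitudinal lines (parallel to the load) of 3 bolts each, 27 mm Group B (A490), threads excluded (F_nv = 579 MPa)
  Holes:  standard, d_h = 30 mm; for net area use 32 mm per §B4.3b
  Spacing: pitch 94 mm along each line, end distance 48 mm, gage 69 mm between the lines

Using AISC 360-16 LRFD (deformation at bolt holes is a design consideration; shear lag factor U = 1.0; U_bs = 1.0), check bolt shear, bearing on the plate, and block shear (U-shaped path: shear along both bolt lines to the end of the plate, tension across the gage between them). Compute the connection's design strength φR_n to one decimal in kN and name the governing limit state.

898.8 kN (block shear governs)

Bolt shear: A_b = π(27)²/4 = 572.56 mm². φR_n = 0.75 × 579 × 572.56 × 6 × 1 = 1491.8 kN.
Bearing (14 mm plate, F_u = 400 MPa): end bolts L_c = 48 − 30/2 = 33, R_n = min(1.2×33×14×400, 2.4×27×14×400) = 221.76 kN/bolt; interior L_c = 94 − 30 = 64, R_n = 362.88 kN/bolt. φR_n = 0.75 × (2×221.76 + 4×362.88) = 1421.3 kN.
Block shear: shear path 2×[48+2×94] = 2×236 mm, A_gv = 6608, A_nv = 2×(236 − 2.5×32)×14 = 4368 mm²; tension across gage: (69 − 1×32)×14 = 518 mm². R_n = min(0.6×400×4368, 0.6×250×6608) + 1.0×400×518 = min(1048.3, 991.2) + 207.2 = 1198.4 kN. φR_n = 0.75 × 1198.4 = 898.8 kN.
Governing: min(1491.8, 1421.3, 898.8) = 898.8 kN → block shear.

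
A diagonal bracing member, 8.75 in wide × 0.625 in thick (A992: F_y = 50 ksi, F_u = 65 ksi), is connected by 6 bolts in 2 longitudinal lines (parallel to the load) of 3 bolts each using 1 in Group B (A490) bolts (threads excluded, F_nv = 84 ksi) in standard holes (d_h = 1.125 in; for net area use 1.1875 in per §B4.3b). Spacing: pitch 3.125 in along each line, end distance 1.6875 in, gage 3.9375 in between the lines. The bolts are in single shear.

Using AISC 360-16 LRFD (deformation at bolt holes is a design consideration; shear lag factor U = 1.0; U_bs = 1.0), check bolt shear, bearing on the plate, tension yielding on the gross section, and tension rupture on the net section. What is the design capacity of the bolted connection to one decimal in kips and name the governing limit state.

194.2 kips (net-section rupture governs)

Bolt shear: A_b = π(1)²/4 = 0.7854 in². φR_n = 0.75 × 84 × 0.7854 × 6 × 1 = 296.9 kips.
Bearing (0.625 in plate, F_u = 65 ksi): end bolts L_c = 1.6875 − 1.125/2 = 1.125, R_n = min(1.2×1.125×0.625×65, 2.4×1×0.625×65) = 54.844 kips/bolt; interior L_c = 3.125 − 1.125 = 2, R_n = 97.5 kips/bolt. φR_n = 0.75 × (2×54.844 + 4×97.5) = 374.8 kips.
Tension yield (gross): A_g = 8.75×0.625 = 5.4688 in². φR_n = 0.90 × 50 × 5.4688 = 246.1 kips.
Tension rupture (net): A_n = (8.75 − 2×1.1875)×0.625 = 3.9844 in² (U = 1.0, A_e = A_n). φR_n = 0.75 × 65 × 3.9844 = 194.2 kips.
Governing: min(296.9, 374.8, 246.1, 194.2) = 194.2 kips → net-section rupture.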